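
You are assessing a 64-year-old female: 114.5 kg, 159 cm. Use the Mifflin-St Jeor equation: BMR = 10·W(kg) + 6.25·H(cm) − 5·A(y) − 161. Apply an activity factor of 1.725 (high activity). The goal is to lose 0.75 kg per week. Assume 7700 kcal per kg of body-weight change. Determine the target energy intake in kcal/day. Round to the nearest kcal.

2035 kcal/day

Mifflin-St Jeor (female): BMR = 10(114.5) + 6.25(159) − 5(64) − 161 = 1145 + 993.75 − 320 − 161 = 1657.75 kcal/day.
TEE = 1657.75 × 1.725 = 2859.6188 kcal/day.
Required daily deficit = 0.75 × 7700 ÷ 7 = 825 kcal/day.
Target intake = 2859.6188 − 825 = 2034.6188 kcal/day.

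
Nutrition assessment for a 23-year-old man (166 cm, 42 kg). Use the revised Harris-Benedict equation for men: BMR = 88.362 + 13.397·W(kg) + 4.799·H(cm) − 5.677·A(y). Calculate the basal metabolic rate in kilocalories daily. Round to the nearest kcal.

1317 kilocalories daily

Harris-Benedict: BMR = 88.362 + 13.397(42) + 4.799(166) − 5.677(23) = 1317.099 kcal/day.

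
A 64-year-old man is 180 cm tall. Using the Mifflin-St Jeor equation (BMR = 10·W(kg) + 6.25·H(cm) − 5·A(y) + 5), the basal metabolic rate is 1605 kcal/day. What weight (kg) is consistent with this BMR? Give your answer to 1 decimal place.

79.5 kg

1605 = 10·W + 6.25(180) − 5(64) + 5
10·W = 1605 − 810 = 795, so W = 79.5 kg.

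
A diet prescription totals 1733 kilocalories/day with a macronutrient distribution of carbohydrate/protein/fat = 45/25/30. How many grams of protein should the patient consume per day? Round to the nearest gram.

108 g/day

Protein energy = 25% × 1733 = 433.25 kcal.
At 4 kcal/g: 433.25 ÷ 4 = 108.3125 g.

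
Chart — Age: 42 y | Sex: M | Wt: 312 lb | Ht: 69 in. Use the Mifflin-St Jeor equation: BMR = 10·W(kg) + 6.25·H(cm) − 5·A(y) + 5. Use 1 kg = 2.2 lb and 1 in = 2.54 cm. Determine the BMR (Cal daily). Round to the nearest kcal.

2309 Cal daily

Convert to metric: weight = 312 ÷ 2.2 = 141.8182 kg; height = 69 × 2.54 = 175.26 cm.
Mifflin-St Jeor (male): BMR = 10(141.8182) + 6.25(175.26) − 5(42) + 5 = 1418.1818 + 1095.375 − 210 + 5 = 2308.5568 kcal/day.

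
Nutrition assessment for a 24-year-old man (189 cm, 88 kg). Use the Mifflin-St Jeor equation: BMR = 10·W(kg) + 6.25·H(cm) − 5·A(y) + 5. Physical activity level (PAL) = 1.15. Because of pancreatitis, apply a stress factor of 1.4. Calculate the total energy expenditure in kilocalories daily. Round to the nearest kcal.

Mifflin-St Jeor (male): BMR = 10(88) + 6.25(189) − 5(24) + 5 = 880 + 1181.25 − 120 + 5 = 1946.25 kcal/day.
TEE = BMR × activity factor = 1946.25 × 1.15 = 2238.1875 kcal/day.
Apply stress factor: 2238.1875 × 1.4 = 3133.4625 kcal/day.

3133 kilocalories daily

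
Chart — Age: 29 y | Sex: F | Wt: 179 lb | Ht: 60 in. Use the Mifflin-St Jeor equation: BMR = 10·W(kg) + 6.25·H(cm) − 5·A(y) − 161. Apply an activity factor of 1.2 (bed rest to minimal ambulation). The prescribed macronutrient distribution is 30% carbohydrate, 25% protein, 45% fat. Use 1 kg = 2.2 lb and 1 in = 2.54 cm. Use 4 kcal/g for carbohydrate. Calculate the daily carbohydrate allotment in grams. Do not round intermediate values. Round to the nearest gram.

Convert to metric: weight = 179 ÷ 2.2 = 81.3636 kg; height = 60 × 2.54 = 152.4 cm.
Mifflin-St Jeor (female): BMR = 10(81.3636) + 6.25(152.4) − 5(29) − 161 = 813.6364 + 952.5 − 145 − 161 = 1460.1364 kcal/day.
TEE = 1460.1364 × 1.2 = 1752.1636 kcal/day.
Carbohydrate energy = 30% × 1752.1636 = 525.6491 kcal.
Carbohydrate = 525.6491 ÷ 4 kcal/g = 131.4123 g.

131 g/day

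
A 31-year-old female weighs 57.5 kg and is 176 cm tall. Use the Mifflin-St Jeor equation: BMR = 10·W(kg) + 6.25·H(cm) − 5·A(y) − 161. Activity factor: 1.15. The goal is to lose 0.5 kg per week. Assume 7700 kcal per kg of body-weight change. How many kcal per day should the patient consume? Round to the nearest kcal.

1013 kcal per day

Mifflin-St Jeor (female): BMR = 10(57.5) + 6.25(176) − 5(31) − 161 = 575 + 1100 − 155 − 161 = 1359 kcal/day.
TEE = 1359 × 1.15 = 1562.85 kcal/day.
Required daily deficit = 0.5 × 7700 ÷ 7 = 550 kcal/day.
Target intake = 1562.85 − 550 = 1012.85 kcal/day.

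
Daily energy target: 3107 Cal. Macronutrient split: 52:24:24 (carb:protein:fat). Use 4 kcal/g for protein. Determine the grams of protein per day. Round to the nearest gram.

186 g/day

Protein energy = 24% × 3107 = 745.68 kcal.
At 4 kcal/g: 745.68 ÷ 4 = 186.42 g.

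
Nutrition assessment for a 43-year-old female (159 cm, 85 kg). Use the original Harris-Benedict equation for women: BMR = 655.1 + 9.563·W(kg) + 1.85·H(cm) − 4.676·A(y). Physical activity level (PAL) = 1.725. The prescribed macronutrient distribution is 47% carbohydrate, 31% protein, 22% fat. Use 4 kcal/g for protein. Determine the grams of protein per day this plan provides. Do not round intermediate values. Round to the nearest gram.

209 g/day

Harris-Benedict: BMR = 655.1 + 9.563(85) + 1.85(159) − 4.676(43) = 1561.037 kcal/day.
TEE = 1561.037 × 1.725 = 2692.7888 kcal/day.
Protein energy = 31% × 2692.7888 = 834.7645 kcal.
Protein = 834.7645 ÷ 4 kcal/g = 208.6911 g.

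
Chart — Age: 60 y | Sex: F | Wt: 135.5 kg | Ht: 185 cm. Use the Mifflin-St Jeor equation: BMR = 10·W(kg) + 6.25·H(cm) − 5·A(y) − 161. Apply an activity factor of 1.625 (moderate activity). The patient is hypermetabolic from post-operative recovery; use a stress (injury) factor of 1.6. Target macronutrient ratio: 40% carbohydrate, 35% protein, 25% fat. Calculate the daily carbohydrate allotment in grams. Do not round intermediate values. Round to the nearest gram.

Mifflin-St Jeor (female): BMR = 10(135.5) + 6.25(185) − 5(60) − 161 = 1355 + 1156.25 − 300 − 161 = 2050.25 kcal/day.
TEE = 2050.25 × 1.625 = 3331.6563 kcal/day.
With stress factor 1.6: 3331.6563 × 1.6 = 5330.65 kcal/day.
Carbohydrate energy = 40% × 5330.65 = 2132.26 kcal.
Carbohydrate = 2132.26 ÷ 4 kcal/g = 533.065 g.

533 g/day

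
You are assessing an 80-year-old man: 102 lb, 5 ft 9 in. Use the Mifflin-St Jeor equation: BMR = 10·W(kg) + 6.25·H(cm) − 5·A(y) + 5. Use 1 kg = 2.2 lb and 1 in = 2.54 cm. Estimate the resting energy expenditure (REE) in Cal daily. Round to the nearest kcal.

1164 Cal daily

Convert to metric: weight = 102 ÷ 2.2 = 46.3636 kg; height = (5×12 + 9) × 2.54 = 69 × 2.54 = 175.26 cm.
Mifflin-St Jeor (male): BMR = 10(46.3636) + 6.25(175.26) − 5(80) + 5 = 463.6364 + 1095.375 − 400 + 5 = 1164.0114 kcal/day.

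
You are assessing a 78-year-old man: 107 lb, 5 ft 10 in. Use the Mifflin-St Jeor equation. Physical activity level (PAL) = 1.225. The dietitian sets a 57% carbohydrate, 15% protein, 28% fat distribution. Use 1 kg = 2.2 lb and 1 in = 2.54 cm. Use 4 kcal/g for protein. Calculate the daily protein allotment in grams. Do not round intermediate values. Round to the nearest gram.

56 g/day

Convert to metric: weight = 107 ÷ 2.2 = 48.6364 kg; height = (5×12 + 10) × 2.54 = 70 × 2.54 = 177.8 cm.
Mifflin-St Jeor (male): BMR = 10(48.6364) + 6.25(177.8) − 5(78) + 5 = 486.3636 + 1111.25 − 390 + 5 = 1212.6136 kcal/day.
TEE = 1212.6136 × 1.225 = 1485.4517 kcal/day.
Protein energy = 15% × 1485.4517 = 222.8178 kcal.
Protein = 222.8178 ÷ 4 kcal/g = 55.7044 g.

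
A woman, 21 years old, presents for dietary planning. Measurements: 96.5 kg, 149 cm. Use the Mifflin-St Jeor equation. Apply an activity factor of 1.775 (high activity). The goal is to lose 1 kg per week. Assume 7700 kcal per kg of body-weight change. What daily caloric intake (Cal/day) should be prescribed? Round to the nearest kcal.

1794 Cal/day

Mifflin-St Jeor (female): BMR = 10(96.5) + 6.25(149) − 5(21) − 161 = 965 + 931.25 − 105 − 161 = 1630.25 kcal/day.
TEE = 1630.25 × 1.775 = 2893.6938 kcal/day.
Required daily deficit = 1 × 7700 ÷ 7 = 1100 kcal/day.
Target intake = 2893.6938 − 1100 = 1793.6938 kcal/day.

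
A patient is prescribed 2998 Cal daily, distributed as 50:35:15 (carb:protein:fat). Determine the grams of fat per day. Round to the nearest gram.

50 g/day

Fat energy = 15% × 2998 = 449.7 kcal.
At 9 kcal/g: 449.7 ÷ 9 = 49.9667 g.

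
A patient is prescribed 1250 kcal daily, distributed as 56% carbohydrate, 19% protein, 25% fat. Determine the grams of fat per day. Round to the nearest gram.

Fat energy = 25% × 1250 = 312.5 kcal.
At 9 kcal/g: 312.5 ÷ 9 = 34.7222 g.

35 g/day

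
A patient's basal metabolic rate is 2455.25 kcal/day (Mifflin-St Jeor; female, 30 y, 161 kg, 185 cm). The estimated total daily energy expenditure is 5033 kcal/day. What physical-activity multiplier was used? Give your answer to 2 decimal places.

Activity factor = TEE ÷ BMR = 5033 ÷ 2455.25 = 2.05.

2.05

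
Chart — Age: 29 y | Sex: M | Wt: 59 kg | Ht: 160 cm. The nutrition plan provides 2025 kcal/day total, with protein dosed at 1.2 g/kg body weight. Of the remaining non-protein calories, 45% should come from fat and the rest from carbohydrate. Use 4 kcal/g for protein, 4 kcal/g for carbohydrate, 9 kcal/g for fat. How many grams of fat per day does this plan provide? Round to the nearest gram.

Protein = 1.2 × 59 = 70.8 g → 70.8 × 4 = 283.2 kcal.
Non-protein calories = 2025 − 283.2 = 1741.8 kcal.
Fat: 45% × 1741.8 = 783.81 kcal; carbohydrate: 957.99 kcal.
Fat: 783.81 kcal ÷ 9 kcal/g = 87.09 g.

87 g/day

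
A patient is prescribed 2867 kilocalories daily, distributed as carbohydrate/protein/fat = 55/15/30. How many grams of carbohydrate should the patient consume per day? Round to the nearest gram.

394 g/day

Carbohydrate energy = 55% × 2867 = 1576.85 kcal.
At 4 kcal/g: 1576.85 ÷ 4 = 394.2125 g.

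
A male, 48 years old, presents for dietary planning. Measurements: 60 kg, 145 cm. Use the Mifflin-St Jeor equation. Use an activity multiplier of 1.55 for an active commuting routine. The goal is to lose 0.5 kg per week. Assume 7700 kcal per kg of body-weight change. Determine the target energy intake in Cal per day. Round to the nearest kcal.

Mifflin-St Jeor (male): BMR = 10(60) + 6.25(145) − 5(48) + 5 = 600 + 906.25 − 240 + 5 = 1271.25 kcal/day.
TEE = 1271.25 × 1.55 = 1970.4375 kcal/day.
Required daily deficit = 0.5 × 7700 ÷ 7 = 550 kcal/day.
Target intake = 1970.4375 − 550 = 1420.4375 kcal/day.

1420 Cal per day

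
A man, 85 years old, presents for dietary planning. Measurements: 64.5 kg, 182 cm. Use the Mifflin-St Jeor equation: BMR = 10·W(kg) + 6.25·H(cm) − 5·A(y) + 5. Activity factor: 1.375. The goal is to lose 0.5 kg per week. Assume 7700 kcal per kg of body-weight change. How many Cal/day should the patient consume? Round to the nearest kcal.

Mifflin-St Jeor (male): BMR = 10(64.5) + 6.25(182) − 5(85) + 5 = 645 + 1137.5 − 425 + 5 = 1362.5 kcal/day.
TEE = 1362.5 × 1.375 = 1873.4375 kcal/day.
Required daily deficit = 0.5 × 7700 ÷ 7 = 550 kcal/day.
Target intake = 1873.4375 − 550 = 1323.4375 kcal/day.

1323 Cal/day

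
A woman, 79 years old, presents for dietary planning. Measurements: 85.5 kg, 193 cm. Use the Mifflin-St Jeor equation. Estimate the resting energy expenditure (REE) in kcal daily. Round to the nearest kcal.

1505 kcal daily

Mifflin-St Jeor (female): BMR = 10(85.5) + 6.25(193) − 5(79) − 161 = 855 + 1206.25 − 395 − 161 = 1505.25 kcal/day.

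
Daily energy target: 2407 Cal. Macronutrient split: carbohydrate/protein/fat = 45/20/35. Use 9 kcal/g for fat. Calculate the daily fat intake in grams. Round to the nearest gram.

94 g/day

Fat energy = 35% × 2407 = 842.45 kcal.
At 9 kcal/g: 842.45 ÷ 9 = 93.6056 g.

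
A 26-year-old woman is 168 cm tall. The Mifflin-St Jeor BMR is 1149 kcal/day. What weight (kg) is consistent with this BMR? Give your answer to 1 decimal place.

39.0 kg

1149 = 10·W + 6.25(168) − 5(26) − 161
10·W = 1149 − 759 = 390, so W = 39 kg.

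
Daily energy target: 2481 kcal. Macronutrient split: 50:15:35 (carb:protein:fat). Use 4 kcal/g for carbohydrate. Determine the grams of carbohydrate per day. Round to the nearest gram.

Carbohydrate energy = 50% × 2481 = 1240.5 kcal.
At 4 kcal/g: 1240.5 ÷ 4 = 310.125 g.

310 g/day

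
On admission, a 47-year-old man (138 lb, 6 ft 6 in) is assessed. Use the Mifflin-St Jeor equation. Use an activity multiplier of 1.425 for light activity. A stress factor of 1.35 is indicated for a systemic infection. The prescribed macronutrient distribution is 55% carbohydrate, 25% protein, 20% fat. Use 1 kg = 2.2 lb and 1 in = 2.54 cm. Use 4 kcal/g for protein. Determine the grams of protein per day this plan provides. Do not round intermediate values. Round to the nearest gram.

197 g/day

Convert to metric: weight = 138 ÷ 2.2 = 62.7273 kg; height = (6×12 + 6) × 2.54 = 78 × 2.54 = 198.12 cm.
Mifflin-St Jeor (male): BMR = 10(62.7273) + 6.25(198.12) − 5(47) + 5 = 627.2727 + 1238.25 − 235 + 5 = 1635.5227 kcal/day.
TEE = 1635.5227 × 1.425 = 2330.6199 kcal/day.
With stress factor 1.35: 2330.6199 × 1.35 = 3146.3368 kcal/day.
Protein energy = 25% × 3146.3368 = 786.5842 kcal.
Protein = 786.5842 ÷ 4 kcal/g = 196.6461 g.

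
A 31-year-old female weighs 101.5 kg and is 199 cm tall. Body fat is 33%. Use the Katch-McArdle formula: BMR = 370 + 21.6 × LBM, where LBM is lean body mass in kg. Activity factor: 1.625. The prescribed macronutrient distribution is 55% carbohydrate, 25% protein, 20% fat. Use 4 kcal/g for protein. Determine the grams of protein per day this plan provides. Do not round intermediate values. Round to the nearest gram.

LBM = 101.5 × (1 − 0.33) = 68.005 kg. Katch-McArdle: BMR = 370 + 21.6 × 68.005 = 1838.908 kcal/day.
TEE = 1838.908 × 1.625 = 2988.2255 kcal/day.
Protein energy = 25% × 2988.2255 = 747.0564 kcal.
Protein = 747.0564 ÷ 4 kcal/g = 186.7641 g.

187 g/day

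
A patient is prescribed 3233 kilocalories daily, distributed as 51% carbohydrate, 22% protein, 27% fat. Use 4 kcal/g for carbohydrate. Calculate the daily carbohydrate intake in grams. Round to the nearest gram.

Carbohydrate energy = 51% × 3233 = 1648.83 kcal.
At 4 kcal/g: 1648.83 ÷ 4 = 412.2075 g.

412 g/day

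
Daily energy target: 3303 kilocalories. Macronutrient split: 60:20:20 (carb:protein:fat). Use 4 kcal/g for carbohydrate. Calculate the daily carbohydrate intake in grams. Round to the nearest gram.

Carbohydrate energy = 60% × 3303 = 1981.8 kcal.
At 4 kcal/g: 1981.8 ÷ 4 = 495.45 g.

495 g/day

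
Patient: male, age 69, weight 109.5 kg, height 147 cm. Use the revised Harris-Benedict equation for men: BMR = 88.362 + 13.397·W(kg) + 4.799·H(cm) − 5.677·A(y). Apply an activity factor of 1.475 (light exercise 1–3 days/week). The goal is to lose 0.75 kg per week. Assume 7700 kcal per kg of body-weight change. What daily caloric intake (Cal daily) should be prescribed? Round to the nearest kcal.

1932 Cal daily

Harris-Benedict: BMR = 88.362 + 13.397(109.5) + 4.799(147) − 5.677(69) = 1869.0735 kcal/day.
TEE = 1869.0735 × 1.475 = 2756.8834 kcal/day.
Required daily deficit = 0.75 × 7700 ÷ 7 = 825 kcal/day.
Target intake = 2756.8834 − 825 = 1931.8834 kcal/day.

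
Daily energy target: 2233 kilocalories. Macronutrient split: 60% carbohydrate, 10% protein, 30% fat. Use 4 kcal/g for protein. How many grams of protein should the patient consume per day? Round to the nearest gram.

Protein energy = 10% × 2233 = 223.3 kcal.
At 4 kcal/g: 223.3 ÷ 4 = 55.825 g.

56 g/day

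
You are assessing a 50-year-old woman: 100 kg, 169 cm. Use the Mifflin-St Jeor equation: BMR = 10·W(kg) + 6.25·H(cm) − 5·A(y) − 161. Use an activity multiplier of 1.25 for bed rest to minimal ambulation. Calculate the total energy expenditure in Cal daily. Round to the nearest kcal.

2057 Cal daily

Mifflin-St Jeor (female): BMR = 10(100) + 6.25(169) − 5(50) − 161 = 1000 + 1056.25 − 250 − 161 = 1645.25 kcal/day.
TEE = BMR × activity factor = 1645.25 × 1.25 = 2056.5625 kcal/day.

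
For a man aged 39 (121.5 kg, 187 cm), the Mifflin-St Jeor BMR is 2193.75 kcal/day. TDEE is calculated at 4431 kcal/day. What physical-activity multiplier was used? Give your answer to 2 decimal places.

2.02

Activity factor = TEE ÷ BMR = 4431 ÷ 2193.75 = 2.02.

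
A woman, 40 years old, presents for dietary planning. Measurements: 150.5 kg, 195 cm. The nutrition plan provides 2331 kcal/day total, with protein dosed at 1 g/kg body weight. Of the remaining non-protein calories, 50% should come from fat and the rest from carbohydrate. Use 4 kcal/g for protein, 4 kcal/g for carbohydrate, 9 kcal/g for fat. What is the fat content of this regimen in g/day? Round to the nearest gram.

96 g/day

Protein = 1 × 150.5 = 150.5 g → 150.5 × 4 = 602 kcal.
Non-protein calories = 2331 − 602 = 1729 kcal.
Fat: 50% × 1729 = 864.5 kcal; carbohydrate: 864.5 kcal.
Fat: 864.5 kcal ÷ 9 kcal/g = 96.0556 g.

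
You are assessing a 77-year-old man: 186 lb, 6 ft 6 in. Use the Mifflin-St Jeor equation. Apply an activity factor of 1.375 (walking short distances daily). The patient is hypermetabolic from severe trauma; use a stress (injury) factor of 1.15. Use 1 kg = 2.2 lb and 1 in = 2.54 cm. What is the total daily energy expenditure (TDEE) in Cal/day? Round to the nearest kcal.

Convert to metric: weight = 186 ÷ 2.2 = 84.5455 kg; height = (6×12 + 6) × 2.54 = 78 × 2.54 = 198.12 cm.
Mifflin-St Jeor (male): BMR = 10(84.5455) + 6.25(198.12) − 5(77) + 5 = 845.4545 + 1238.25 − 385 + 5 = 1703.7045 kcal/day.
TEE = BMR × activity factor = 1703.7045 × 1.375 = 2342.5938 kcal/day.
Apply stress factor: 2342.5938 × 1.15 = 2693.9828 kcal/day.

2694 Cal/day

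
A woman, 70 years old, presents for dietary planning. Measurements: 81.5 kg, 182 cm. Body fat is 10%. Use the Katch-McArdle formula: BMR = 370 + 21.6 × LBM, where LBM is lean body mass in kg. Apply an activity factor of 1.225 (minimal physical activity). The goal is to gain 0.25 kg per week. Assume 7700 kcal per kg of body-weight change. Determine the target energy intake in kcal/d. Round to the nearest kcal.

2669 kcal/d

LBM = 81.5 × (1 − 0.1) = 73.35 kg. Katch-McArdle: BMR = 370 + 21.6 × 73.35 = 1954.36 kcal/day.
TEE = 1954.36 × 1.225 = 2394.091 kcal/day.
Required daily surplus = 0.25 × 7700 ÷ 7 = 275 kcal/day.
Target intake = 2394.091 + 275 = 2669.091 kcal/day.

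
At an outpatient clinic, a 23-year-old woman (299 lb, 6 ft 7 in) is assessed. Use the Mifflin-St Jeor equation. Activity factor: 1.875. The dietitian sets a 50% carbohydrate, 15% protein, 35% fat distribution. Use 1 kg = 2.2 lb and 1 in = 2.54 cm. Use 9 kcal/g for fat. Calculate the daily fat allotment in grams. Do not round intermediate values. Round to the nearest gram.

Convert to metric: weight = 299 ÷ 2.2 = 135.9091 kg; height = (6×12 + 7) × 2.54 = 79 × 2.54 = 200.66 cm.
Mifflin-St Jeor (female): BMR = 10(135.9091) + 6.25(200.66) − 5(23) − 161 = 1359.0909 + 1254.125 − 115 − 161 = 2337.2159 kcal/day.
TEE = 2337.2159 × 1.875 = 4382.2798 kcal/day.
Fat energy = 35% × 4382.2798 = 1533.7979 kcal.
Fat = 1533.7979 ÷ 9 kcal/g = 170.422 g.

170 g/day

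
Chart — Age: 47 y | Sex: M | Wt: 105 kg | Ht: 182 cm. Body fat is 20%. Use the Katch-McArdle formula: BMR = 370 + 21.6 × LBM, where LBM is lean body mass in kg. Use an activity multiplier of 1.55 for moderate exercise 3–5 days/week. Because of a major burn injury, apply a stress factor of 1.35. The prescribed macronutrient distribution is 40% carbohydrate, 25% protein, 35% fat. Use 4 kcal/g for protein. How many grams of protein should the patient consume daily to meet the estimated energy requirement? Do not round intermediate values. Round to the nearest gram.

286 g/day

LBM = 105 × (1 − 0.2) = 84 kg. Katch-McArdle: BMR = 370 + 21.6 × 84 = 2184.4 kcal/day.
TEE = 2184.4 × 1.55 = 3385.82 kcal/day.
With stress factor 1.35: 3385.82 × 1.35 = 4570.857 kcal/day.
Protein energy = 25% × 4570.857 = 1142.7143 kcal.
Protein = 1142.7143 ÷ 4 kcal/g = 285.6786 g.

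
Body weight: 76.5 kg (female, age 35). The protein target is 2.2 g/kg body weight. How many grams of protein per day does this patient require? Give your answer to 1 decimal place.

Protein = 2.2 g/kg × 76.5 kg = 168.3 g/day.

168.3 g/day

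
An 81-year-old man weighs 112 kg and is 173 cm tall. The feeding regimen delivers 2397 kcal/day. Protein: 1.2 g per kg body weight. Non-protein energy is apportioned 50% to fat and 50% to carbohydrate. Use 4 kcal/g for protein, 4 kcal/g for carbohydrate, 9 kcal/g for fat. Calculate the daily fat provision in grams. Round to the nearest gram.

103 g/day

Protein = 1.2 × 112 = 134.4 g → 134.4 × 4 = 537.6 kcal.
Non-protein calories = 2397 − 537.6 = 1859.4 kcal.
Fat: 50% × 1859.4 = 929.7 kcal; carbohydrate: 929.7 kcal.
Fat: 929.7 kcal ÷ 9 kcal/g = 103.3 g.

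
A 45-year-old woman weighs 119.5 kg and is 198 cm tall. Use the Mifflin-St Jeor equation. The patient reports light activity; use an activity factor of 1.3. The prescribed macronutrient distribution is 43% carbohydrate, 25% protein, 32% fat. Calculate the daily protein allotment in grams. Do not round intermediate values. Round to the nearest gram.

Mifflin-St Jeor (female): BMR = 10(119.5) + 6.25(198) − 5(45) − 161 = 1195 + 1237.5 − 225 − 161 = 2046.5 kcal/day.
TEE = 2046.5 × 1.3 = 2660.45 kcal/day.
Protein energy = 25% × 2660.45 = 665.1125 kcal.
Protein = 665.1125 ÷ 4 kcal/g = 166.2781 g.

166 g/day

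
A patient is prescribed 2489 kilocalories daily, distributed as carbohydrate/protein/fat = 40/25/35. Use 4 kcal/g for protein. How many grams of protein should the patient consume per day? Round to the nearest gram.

Protein energy = 25% × 2489 = 622.25 kcal.
At 4 kcal/g: 622.25 ÷ 4 = 155.5625 g.

156 g/day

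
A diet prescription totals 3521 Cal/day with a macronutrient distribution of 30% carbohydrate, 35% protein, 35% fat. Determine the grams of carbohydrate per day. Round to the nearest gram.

Carbohydrate energy = 30% × 3521 = 1056.3 kcal.
At 4 kcal/g: 1056.3 ÷ 4 = 264.075 g.

264 g/day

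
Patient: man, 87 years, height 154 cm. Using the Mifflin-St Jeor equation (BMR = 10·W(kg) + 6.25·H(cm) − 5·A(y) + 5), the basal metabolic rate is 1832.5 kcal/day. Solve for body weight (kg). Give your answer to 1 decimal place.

130.0 kg

1832.5 = 10·W + 6.25(154) − 5(87) + 5
10·W = 1832.5 − 532.5 = 1300, so W = 130 kg.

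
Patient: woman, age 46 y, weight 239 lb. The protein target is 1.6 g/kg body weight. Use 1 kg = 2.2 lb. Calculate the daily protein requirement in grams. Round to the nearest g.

Weight in kg = 239 ÷ 2.2 = 108.6364 kg.
Protein = 1.6 g/kg × 108.6364 kg = 173.8182 g/day.

174 g/day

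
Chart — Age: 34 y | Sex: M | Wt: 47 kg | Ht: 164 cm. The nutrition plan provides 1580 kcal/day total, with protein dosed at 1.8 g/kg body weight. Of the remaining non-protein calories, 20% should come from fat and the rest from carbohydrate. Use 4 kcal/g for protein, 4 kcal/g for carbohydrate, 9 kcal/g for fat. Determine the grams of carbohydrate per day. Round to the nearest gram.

Protein = 1.8 × 47 = 84.6 g → 84.6 × 4 = 338.4 kcal.
Non-protein calories = 1580 − 338.4 = 1241.6 kcal.
Fat: 20% × 1241.6 = 248.32 kcal; carbohydrate: 993.28 kcal.
Carbohydrate: 993.28 kcal ÷ 4 kcal/g = 248.32 g.

248 g/day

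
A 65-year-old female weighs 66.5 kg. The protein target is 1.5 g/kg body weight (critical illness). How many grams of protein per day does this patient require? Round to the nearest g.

Protein = 1.5 g/kg × 66.5 kg = 99.75 g/day.

100 g/day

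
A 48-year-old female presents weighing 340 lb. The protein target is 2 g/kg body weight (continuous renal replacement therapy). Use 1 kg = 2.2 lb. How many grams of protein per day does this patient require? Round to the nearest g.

309 g/day

Weight in kg = 340 ÷ 2.2 = 154.5455 kg.
Protein = 2 g/kg × 154.5455 kg = 309.0909 g/day.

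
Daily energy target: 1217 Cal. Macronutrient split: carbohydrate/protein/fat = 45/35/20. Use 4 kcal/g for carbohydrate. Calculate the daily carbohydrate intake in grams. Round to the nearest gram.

137 g/day

Carbohydrate energy = 45% × 1217 = 547.65 kcal.
At 4 kcal/g: 547.65 ÷ 4 = 136.9125 g.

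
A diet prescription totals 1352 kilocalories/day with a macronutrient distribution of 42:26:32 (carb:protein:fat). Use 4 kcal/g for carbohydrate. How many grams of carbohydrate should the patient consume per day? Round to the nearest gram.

Carbohydrate energy = 42% × 1352 = 567.84 kcal.
At 4 kcal/g: 567.84 ÷ 4 = 141.96 g.

142 g/day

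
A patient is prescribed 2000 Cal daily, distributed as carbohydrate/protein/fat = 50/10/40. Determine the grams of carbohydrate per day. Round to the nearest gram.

Carbohydrate energy = 50% × 2000 = 1000 kcal.
At 4 kcal/g: 1000 ÷ 4 = 250 g.

250 g/day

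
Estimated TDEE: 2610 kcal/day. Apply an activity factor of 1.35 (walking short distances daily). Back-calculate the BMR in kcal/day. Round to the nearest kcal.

1933 kcal/day

BMR = TEE ÷ activity factor = 2610 ÷ 1.35 = 1933.3333 kcal/day.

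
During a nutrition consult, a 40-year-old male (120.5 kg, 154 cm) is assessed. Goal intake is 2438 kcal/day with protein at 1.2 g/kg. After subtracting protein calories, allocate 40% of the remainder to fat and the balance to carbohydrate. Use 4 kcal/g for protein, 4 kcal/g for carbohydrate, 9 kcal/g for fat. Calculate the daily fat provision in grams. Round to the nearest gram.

Protein = 1.2 × 120.5 = 144.6 g → 144.6 × 4 = 578.4 kcal.
Non-protein calories = 2438 − 578.4 = 1859.6 kcal.
Fat: 40% × 1859.6 = 743.84 kcal; carbohydrate: 1115.76 kcal.
Fat: 743.84 kcal ÷ 9 kcal/g = 82.6489 g.

83 g/day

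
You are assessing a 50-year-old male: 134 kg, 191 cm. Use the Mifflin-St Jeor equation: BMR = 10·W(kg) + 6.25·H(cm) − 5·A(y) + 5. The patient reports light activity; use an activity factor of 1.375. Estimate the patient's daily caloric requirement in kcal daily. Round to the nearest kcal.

Mifflin-St Jeor (male): BMR = 10(134) + 6.25(191) − 5(50) + 5 = 1340 + 1193.75 − 250 + 5 = 2288.75 kcal/day.
TEE = BMR × activity factor = 2288.75 × 1.375 = 3147.0313 kcal/day.

3147 kcal daily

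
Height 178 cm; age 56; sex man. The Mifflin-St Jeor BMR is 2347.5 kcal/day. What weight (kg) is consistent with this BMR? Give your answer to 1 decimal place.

2347.5 = 10·W + 6.25(178) − 5(56) + 5
10·W = 2347.5 − 837.5 = 1510, so W = 151 kg.

151.0 kg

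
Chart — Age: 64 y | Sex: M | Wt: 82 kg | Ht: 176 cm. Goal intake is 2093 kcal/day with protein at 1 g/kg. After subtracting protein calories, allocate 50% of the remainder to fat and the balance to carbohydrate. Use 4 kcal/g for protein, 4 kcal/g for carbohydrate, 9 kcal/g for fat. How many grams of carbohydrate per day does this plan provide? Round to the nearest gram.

221 g/day

Protein = 1 × 82 = 82 g → 82 × 4 = 328 kcal.
Non-protein calories = 2093 − 328 = 1765 kcal.
Fat: 50% × 1765 = 882.5 kcal; carbohydrate: 882.5 kcal.
Carbohydrate: 882.5 kcal ÷ 4 kcal/g = 220.625 g.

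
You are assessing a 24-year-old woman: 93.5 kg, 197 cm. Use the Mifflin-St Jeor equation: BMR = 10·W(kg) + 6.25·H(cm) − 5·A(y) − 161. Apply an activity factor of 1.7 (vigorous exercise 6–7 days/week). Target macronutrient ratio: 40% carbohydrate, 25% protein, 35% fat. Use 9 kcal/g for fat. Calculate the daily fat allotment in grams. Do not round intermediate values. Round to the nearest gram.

125 g/day

Mifflin-St Jeor (female): BMR = 10(93.5) + 6.25(197) − 5(24) − 161 = 935 + 1231.25 − 120 − 161 = 1885.25 kcal/day.
TEE = 1885.25 × 1.7 = 3204.925 kcal/day.
Fat energy = 35% × 3204.925 = 1121.7238 kcal.
Fat = 1121.7238 ÷ 9 kcal/g = 124.636 g.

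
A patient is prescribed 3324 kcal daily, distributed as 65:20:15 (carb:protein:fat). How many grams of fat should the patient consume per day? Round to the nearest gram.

55 g/day

Fat energy = 15% × 3324 = 498.6 kcal.
At 9 kcal/g: 498.6 ÷ 9 = 55.4 g.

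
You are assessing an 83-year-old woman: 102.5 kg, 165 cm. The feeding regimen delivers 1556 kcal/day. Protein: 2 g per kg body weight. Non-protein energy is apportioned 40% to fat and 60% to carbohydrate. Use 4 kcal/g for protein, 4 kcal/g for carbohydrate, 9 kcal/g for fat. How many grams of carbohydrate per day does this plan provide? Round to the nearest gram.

110 g/day

Protein = 2 × 102.5 = 205 g → 205 × 4 = 820 kcal.
Non-protein calories = 1556 − 820 = 736 kcal.
Fat: 40% × 736 = 294.4 kcal; carbohydrate: 441.6 kcal.
Carbohydrate: 441.6 kcal ÷ 4 kcal/g = 110.4 g.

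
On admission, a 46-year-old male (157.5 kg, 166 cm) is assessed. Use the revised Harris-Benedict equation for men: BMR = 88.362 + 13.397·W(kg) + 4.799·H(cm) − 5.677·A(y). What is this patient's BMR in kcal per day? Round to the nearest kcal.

Harris-Benedict: BMR = 88.362 + 13.397(157.5) + 4.799(166) − 5.677(46) = 2733.8815 kcal/day.

2734 kcal per day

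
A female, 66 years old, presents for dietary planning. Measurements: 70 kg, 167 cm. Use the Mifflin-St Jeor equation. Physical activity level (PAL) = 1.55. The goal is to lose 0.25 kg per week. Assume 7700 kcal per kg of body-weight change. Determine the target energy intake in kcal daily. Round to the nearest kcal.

1667 kcal daily

Mifflin-St Jeor (female): BMR = 10(70) + 6.25(167) − 5(66) − 161 = 700 + 1043.75 − 330 − 161 = 1252.75 kcal/day.
TEE = 1252.75 × 1.55 = 1941.7625 kcal/day.
Required daily deficit = 0.25 × 7700 ÷ 7 = 275 kcal/day.
Target intake = 1941.7625 − 275 = 1666.7625 kcal/day.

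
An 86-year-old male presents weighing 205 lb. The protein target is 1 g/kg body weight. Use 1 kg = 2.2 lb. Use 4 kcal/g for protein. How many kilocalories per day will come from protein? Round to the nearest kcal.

373 kcal/day

Weight in kg = 205 ÷ 2.2 = 93.1818 kg.
Protein = 1 g/kg × 93.1818 kg = 93.1818 g/day.
Protein energy = 93.1818 g × 4 kcal/g = 372.7273 kcal/day.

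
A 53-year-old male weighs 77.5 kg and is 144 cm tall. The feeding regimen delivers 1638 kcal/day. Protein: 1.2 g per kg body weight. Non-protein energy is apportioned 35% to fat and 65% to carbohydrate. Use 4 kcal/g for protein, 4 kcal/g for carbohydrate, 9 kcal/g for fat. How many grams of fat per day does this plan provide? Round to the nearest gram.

Protein = 1.2 × 77.5 = 93 g → 93 × 4 = 372 kcal.
Non-protein calories = 1638 − 372 = 1266 kcal.
Fat: 35% × 1266 = 443.1 kcal; carbohydrate: 822.9 kcal.
Fat: 443.1 kcal ÷ 9 kcal/g = 49.2333 g.

49 g/day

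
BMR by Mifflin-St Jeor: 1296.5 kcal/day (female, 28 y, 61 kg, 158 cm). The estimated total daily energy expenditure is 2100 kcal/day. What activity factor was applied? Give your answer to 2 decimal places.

Activity factor = TEE ÷ BMR = 2100 ÷ 1296.5 = 1.62.

1.62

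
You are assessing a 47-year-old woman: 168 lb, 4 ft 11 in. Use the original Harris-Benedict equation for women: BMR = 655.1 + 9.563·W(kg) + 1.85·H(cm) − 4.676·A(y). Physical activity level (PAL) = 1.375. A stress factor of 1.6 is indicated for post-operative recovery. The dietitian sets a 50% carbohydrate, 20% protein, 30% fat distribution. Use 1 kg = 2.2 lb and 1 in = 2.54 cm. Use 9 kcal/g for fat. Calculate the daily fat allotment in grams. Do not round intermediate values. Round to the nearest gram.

Convert to metric: weight = 168 ÷ 2.2 = 76.3636 kg; height = (4×12 + 11) × 2.54 = 59 × 2.54 = 149.86 cm.
Harris-Benedict: BMR = 655.1 + 9.563(76.3636) + 1.85(149.86) − 4.676(47) = 1442.8345 kcal/day.
TEE = 1442.8345 × 1.375 = 1983.8974 kcal/day.
With stress factor 1.6: 1983.8974 × 1.6 = 3174.2358 kcal/day.
Fat energy = 30% × 3174.2358 = 952.2707 kcal.
Fat = 952.2707 ÷ 9 kcal/g = 105.8079 g.

106 g/day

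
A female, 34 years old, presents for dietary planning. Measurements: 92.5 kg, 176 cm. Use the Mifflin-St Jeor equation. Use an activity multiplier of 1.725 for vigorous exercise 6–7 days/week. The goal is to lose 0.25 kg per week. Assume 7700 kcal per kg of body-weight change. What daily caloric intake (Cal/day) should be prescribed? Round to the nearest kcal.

Mifflin-St Jeor (female): BMR = 10(92.5) + 6.25(176) − 5(34) − 161 = 925 + 1100 − 170 − 161 = 1694 kcal/day.
TEE = 1694 × 1.725 = 2922.15 kcal/day.
Required daily deficit = 0.25 × 7700 ÷ 7 = 275 kcal/day.
Target intake = 2922.15 − 275 = 2647.15 kcal/day.

2647 Cal/day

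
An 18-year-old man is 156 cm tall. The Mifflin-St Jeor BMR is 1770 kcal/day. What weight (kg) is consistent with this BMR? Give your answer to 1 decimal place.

88.0 kg

1770 = 10·W + 6.25(156) − 5(18) + 5
10·W = 1770 − 890 = 880, so W = 88 kg.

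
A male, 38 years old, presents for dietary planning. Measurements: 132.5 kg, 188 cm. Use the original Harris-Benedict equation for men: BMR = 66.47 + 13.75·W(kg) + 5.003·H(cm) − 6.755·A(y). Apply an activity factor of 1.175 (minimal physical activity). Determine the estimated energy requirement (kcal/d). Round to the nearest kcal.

Harris-Benedict: BMR = 66.47 + 13.75(132.5) + 5.003(188) − 6.755(38) = 2572.219 kcal/day.
TEE = BMR × activity factor = 2572.219 × 1.175 = 3022.3573 kcal/day.

3022 kcal/d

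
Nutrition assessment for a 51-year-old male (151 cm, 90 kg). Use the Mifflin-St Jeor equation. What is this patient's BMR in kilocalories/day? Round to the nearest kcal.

1594 kilocalories/day

Mifflin-St Jeor (male): BMR = 10(90) + 6.25(151) − 5(51) + 5 = 900 + 943.75 − 255 + 5 = 1593.75 kcal/day.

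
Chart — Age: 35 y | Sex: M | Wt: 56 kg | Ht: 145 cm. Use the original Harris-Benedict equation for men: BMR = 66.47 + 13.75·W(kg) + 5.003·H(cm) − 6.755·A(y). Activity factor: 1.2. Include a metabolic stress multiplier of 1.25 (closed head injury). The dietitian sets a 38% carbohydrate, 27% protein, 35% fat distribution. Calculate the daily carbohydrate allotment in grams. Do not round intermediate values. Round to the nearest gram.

189 g/day

Harris-Benedict: BMR = 66.47 + 13.75(56) + 5.003(145) − 6.755(35) = 1325.48 kcal/day.
TEE = 1325.48 × 1.2 = 1590.576 kcal/day.
With stress factor 1.25: 1590.576 × 1.25 = 1988.22 kcal/day.
Carbohydrate energy = 38% × 1988.22 = 755.5236 kcal.
Carbohydrate = 755.5236 ÷ 4 kcal/g = 188.8809 g.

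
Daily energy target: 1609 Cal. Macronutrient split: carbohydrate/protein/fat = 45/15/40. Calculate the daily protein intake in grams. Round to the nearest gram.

60 g/day

Protein energy = 15% × 1609 = 241.35 kcal.
At 4 kcal/g: 241.35 ÷ 4 = 60.3375 g.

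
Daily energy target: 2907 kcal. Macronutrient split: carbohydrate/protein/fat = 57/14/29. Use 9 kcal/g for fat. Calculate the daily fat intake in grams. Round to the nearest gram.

Fat energy = 29% × 2907 = 843.03 kcal.
At 9 kcal/g: 843.03 ÷ 9 = 93.67 g.

94 g/day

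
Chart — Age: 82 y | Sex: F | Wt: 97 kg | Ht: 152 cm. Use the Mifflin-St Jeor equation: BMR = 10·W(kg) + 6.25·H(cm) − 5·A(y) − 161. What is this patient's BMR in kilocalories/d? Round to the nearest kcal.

Mifflin-St Jeor (female): BMR = 10(97) + 6.25(152) − 5(82) − 161 = 970 + 950 − 410 − 161 = 1349 kcal/day.

1349 kilocalories/d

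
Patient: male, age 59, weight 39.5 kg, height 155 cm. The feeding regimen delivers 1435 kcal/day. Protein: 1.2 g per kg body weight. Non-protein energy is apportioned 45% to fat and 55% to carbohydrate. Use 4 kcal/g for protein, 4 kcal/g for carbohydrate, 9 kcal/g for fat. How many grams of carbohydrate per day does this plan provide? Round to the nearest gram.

171 g/day

Protein = 1.2 × 39.5 = 47.4 g → 47.4 × 4 = 189.6 kcal.
Non-protein calories = 1435 − 189.6 = 1245.4 kcal.
Fat: 45% × 1245.4 = 560.43 kcal; carbohydrate: 684.97 kcal.
Carbohydrate: 684.97 kcal ÷ 4 kcal/g = 171.2425 g.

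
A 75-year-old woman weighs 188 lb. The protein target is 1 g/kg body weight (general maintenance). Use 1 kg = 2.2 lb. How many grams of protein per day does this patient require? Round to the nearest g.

Weight in kg = 188 ÷ 2.2 = 85.4545 kg.
Protein = 1 g/kg × 85.4545 kg = 85.4545 g/day.

85 g/day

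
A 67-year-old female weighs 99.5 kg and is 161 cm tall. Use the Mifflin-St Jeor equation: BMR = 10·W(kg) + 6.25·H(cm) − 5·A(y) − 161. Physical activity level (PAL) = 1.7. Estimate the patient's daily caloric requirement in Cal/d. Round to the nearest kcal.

Mifflin-St Jeor (female): BMR = 10(99.5) + 6.25(161) − 5(67) − 161 = 995 + 1006.25 − 335 − 161 = 1505.25 kcal/day.
TEE = BMR × activity factor = 1505.25 × 1.7 = 2558.925 kcal/day.

2559 Cal/d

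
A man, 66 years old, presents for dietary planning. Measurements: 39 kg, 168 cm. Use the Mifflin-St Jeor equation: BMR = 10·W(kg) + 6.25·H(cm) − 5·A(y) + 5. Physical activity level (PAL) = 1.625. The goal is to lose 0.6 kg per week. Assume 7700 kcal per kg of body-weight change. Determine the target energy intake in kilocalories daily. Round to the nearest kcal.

Mifflin-St Jeor (male): BMR = 10(39) + 6.25(168) − 5(66) + 5 = 390 + 1050 − 330 + 5 = 1115 kcal/day.
TEE = 1115 × 1.625 = 1811.875 kcal/day.
Required daily deficit = 0.6 × 7700 ÷ 7 = 660 kcal/day.
Target intake = 1811.875 − 660 = 1151.875 kcal/day.

1152 kilocalories daily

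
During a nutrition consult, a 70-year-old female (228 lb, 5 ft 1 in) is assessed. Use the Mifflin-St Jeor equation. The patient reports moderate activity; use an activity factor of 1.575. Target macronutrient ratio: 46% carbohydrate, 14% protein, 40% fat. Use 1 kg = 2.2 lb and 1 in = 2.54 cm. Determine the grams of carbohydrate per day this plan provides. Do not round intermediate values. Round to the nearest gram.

271 g/day

Convert to metric: weight = 228 ÷ 2.2 = 103.6364 kg; height = (5×12 + 1) × 2.54 = 61 × 2.54 = 154.94 cm.
Mifflin-St Jeor (female): BMR = 10(103.6364) + 6.25(154.94) − 5(70) − 161 = 1036.3636 + 968.375 − 350 − 161 = 1493.7386 kcal/day.
TEE = 1493.7386 × 1.575 = 2352.6384 kcal/day.
Carbohydrate energy = 46% × 2352.6384 = 1082.2136 kcal.
Carbohydrate = 1082.2136 ÷ 4 kcal/g = 270.5534 g.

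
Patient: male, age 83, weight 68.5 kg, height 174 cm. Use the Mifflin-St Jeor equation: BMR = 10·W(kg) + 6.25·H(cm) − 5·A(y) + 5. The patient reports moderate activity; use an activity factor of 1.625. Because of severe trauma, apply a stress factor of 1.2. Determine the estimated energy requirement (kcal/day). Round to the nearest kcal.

Mifflin-St Jeor (male): BMR = 10(68.5) + 6.25(174) − 5(83) + 5 = 685 + 1087.5 − 415 + 5 = 1362.5 kcal/day.
TEE = BMR × activity factor = 1362.5 × 1.625 = 2214.0625 kcal/day.
Apply stress factor: 2214.0625 × 1.2 = 2656.875 kcal/day.

2657 kcal/day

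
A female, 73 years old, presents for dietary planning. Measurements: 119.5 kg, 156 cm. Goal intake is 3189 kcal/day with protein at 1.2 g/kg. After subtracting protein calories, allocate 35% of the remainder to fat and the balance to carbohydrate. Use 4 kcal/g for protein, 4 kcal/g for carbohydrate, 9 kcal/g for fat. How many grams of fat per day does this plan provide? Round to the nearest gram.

102 g/day

Protein = 1.2 × 119.5 = 143.4 g → 143.4 × 4 = 573.6 kcal.
Non-protein calories = 3189 − 573.6 = 2615.4 kcal.
Fat: 35% × 2615.4 = 915.39 kcal; carbohydrate: 1700.01 kcal.
Fat: 915.39 kcal ÷ 9 kcal/g = 101.71 g.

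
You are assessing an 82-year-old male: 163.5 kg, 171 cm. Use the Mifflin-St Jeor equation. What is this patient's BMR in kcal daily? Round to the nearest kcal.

2299 kcal daily

Mifflin-St Jeor (male): BMR = 10(163.5) + 6.25(171) − 5(82) + 5 = 1635 + 1068.75 − 410 + 5 = 2298.75 kcal/day.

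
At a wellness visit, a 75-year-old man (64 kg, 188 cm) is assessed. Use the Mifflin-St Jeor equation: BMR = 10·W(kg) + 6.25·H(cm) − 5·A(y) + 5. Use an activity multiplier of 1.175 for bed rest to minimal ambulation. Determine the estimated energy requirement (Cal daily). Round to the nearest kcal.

Mifflin-St Jeor (male): BMR = 10(64) + 6.25(188) − 5(75) + 5 = 640 + 1175 − 375 + 5 = 1445 kcal/day.
TEE = BMR × activity factor = 1445 × 1.175 = 1697.875 kcal/day.

1698 Cal daily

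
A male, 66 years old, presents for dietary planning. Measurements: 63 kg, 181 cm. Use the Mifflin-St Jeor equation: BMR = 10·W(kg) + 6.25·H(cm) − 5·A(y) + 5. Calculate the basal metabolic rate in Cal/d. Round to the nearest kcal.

1436 Cal/d

Mifflin-St Jeor (male): BMR = 10(63) + 6.25(181) − 5(66) + 5 = 630 + 1131.25 − 330 + 5 = 1436.25 kcal/day.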